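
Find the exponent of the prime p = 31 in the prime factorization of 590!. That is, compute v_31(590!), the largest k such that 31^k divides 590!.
v_31(590!) = 19

Legendre's formula: v_p(n!) = Σ_{k ≥ 1} ⌊n / p^k⌋. For p = 31, n = 590, the terms are:
  ⌊590/31^1⌋ = ⌊590/31⌋ = 19
(the next term ⌊590/31^2⌋ = 0, terminating the sum). Summing: v_31(590!) = 19 = 19.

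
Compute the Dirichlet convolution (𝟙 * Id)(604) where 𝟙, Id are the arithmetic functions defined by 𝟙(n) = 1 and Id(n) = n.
(𝟙 * Id)(604) = 1064

Divisors of 604: [1, 2, 4, 151, 302, 604]. For each d | 604:
  d = 1: 𝟙(1) · Id(604/1) = 1 · 604 = 604
  d = 2: 𝟙(2) · Id(604/2) = 1 · 302 = 302
  d = 4: 𝟙(4) · Id(604/4) = 1 · 151 = 151
  d = 151: 𝟙(151) · Id(604/151) = 1 · 4 = 4
  d = 302: 𝟙(302) · Id(604/302) = 1 · 2 = 2
  d = 604: 𝟙(604) · Id(604/604) = 1 · 1 = 1
Summing: (𝟙 * Id)(604) = 604 + 302 + 151 + 4 + 2 + 1 = 1064.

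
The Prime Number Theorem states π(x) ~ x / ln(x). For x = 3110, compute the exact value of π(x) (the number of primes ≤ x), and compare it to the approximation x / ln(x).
π(3110) = 443;  x/ln(x) ≈ 386.70;  relative error ≈ 12.71%.

Directly count primes up to 3110: π(3110) = 443. The PNT approximation gives 3110/ln(3110) ≈ 3110/8.04238 ≈ 386.70. Relative error (π(x) − x/ln(x)) / π(x) ≈ 12.71%; the approximation is known to undercount slightly (Li(x) is a better estimate).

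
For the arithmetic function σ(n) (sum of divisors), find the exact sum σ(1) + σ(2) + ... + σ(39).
Σ_{n ≤ 39} σ(n) = 1252

Compute σ(n) for each 1 ≤ n ≤ 39: σ(1) = 1, σ(2) = 3, σ(3) = 4, σ(4) = 7, σ(5) = 6, σ(6) = 12, σ(7) = 8, σ(8) = 15, σ(9) = 13, σ(10) = 18, σ(11) = 12, σ(12) = 28, σ(13) = 14, σ(14) = 24, σ(15) = 24, σ(16) = 31, σ(17) = 18, σ(18) = 39, σ(19) = 20, σ(20) = 42, σ(21) = 32, σ(22) = 36, σ(23) = 24, σ(24) = 60, σ(25) = 31, σ(26) = 42, σ(27) = 40, σ(28) = 56, σ(29) = 30, σ(30) = 72, σ(31) = 32, σ(32) = 63, σ(33) = 48, σ(34) = 54, σ(35) = 48, σ(36) = 91, σ(37) = 38, σ(38) = 60, σ(39) = 56. Summing all 39 values: 1252. (Average order: Σ_{n ≤ x} σ(n) ~ (π²/12) x². For x = 39, (π²/12)·39² ≈ 1250.97.)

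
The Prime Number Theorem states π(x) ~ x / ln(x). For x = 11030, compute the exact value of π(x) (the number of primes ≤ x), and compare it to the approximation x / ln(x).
π(11030) = 1337;  x/ln(x) ≈ 1184.95;  relative error ≈ 11.37%.

Directly count primes up to 11030: π(11030) = 1337. The PNT approximation gives 11030/ln(11030) ≈ 11030/9.30837 ≈ 1184.95. Relative error (π(x) − x/ln(x)) / π(x) ≈ 11.37%; the approximation is known to undercount slightly (Li(x) is a better estimate).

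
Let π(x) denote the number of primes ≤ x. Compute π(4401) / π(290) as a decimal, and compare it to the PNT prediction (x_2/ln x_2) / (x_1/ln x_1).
π(4401)/π(290) = 599/61 ≈ 9.8197;  PNT prediction ≈ 10.2562.

π(290) = 61 and π(4401) = 599, so π(4401)/π(290) ≈ 9.8197. The PNT-predicted ratio is (4401/ln(4401)) / (290/ln(290)) ≈ 10.2562. The two agree to within a few percent, as expected.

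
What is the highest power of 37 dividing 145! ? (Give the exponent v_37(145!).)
v_37(145!) = 3

Legendre's formula: v_p(n!) = Σ_{k ≥ 1} ⌊n / p^k⌋. For p = 37, n = 145, the terms are:
  ⌊145/37^1⌋ = ⌊145/37⌋ = 3
(the next term ⌊145/37^2⌋ = 0, terminating the sum). Summing: v_37(145!) = 3 = 3.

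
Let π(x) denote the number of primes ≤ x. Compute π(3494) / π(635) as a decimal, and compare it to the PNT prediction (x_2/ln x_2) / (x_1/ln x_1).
π(3494)/π(635) = 488/115 ≈ 4.2435;  PNT prediction ≈ 4.3524.

π(635) = 115 and π(3494) = 488, so π(3494)/π(635) ≈ 4.2435. The PNT-predicted ratio is (3494/ln(3494)) / (635/ln(635)) ≈ 4.3524. The two agree to within a few percent, as expected.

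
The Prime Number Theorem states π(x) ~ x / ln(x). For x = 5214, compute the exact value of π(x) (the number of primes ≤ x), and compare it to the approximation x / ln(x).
π(5214) = 693;  x/ln(x) ≈ 609.18;  relative error ≈ 12.10%.

Directly count primes up to 5214: π(5214) = 693. The PNT approximation gives 5214/ln(5214) ≈ 5214/8.55910 ≈ 609.18. Relative error (π(x) − x/ln(x)) / π(x) ≈ 12.10%; the approximation is known to undercount slightly (Li(x) is a better estimate).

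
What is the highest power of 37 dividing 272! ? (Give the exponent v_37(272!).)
v_37(272!) = 7

Legendre's formula: v_p(n!) = Σ_{k ≥ 1} ⌊n / p^k⌋. For p = 37, n = 272, the terms are:
  ⌊272/37^1⌋ = ⌊272/37⌋ = 7
(the next term ⌊272/37^2⌋ = 0, terminating the sum). Summing: v_37(272!) = 7 = 7.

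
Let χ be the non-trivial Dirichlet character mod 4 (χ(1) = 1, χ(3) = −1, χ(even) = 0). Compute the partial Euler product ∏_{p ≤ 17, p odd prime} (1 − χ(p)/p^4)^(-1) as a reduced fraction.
∏ = 1355132279576075/1370266988576768

The odd primes p ≤ 17 are [3, 5, 7, 11, 13, 17]. For each, χ(p) = 1 if p ≡ 1 mod 4, χ(p) = −1 if p ≡ 3 mod 4. Taking (1 − χ(p)/p^4)^(-1) = p^4/(p^4 − χ(p)): (1 − (-1)/3^4)^(-1) · (1 − (1)/5^4)^(-1) · (1 − (-1)/7^4)^(-1) · (1 − (-1)/11^4)^(-1) · (1 − (1)/13^4)^(-1) · (1 − (1)/17^4)^(-1) = 1355132279576075/1370266988576768.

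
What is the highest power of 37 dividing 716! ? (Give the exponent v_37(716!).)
v_37(716!) = 19

Legendre's formula: v_p(n!) = Σ_{k ≥ 1} ⌊n / p^k⌋. For p = 37, n = 716, the terms are:
  ⌊716/37^1⌋ = ⌊716/37⌋ = 19
(the next term ⌊716/37^2⌋ = 0, terminating the sum). Summing: v_37(716!) = 19 = 19.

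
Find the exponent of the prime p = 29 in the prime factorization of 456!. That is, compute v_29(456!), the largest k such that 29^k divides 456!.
v_29(456!) = 15

Legendre's formula: v_p(n!) = Σ_{k ≥ 1} ⌊n / p^k⌋. For p = 29, n = 456, the terms are:
  ⌊456/29^1⌋ = ⌊456/29⌋ = 15
(the next term ⌊456/29^2⌋ = 0, terminating the sum). Summing: v_29(456!) = 15 = 15.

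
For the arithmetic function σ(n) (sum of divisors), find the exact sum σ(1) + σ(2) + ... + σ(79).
Σ_{n ≤ 79} σ(n) = 5128

Compute σ(n) for each 1 ≤ n ≤ 79: σ(1) = 1, σ(2) = 3, σ(3) = 4, σ(4) = 7, σ(5) = 6, σ(6) = 12, σ(7) = 8, σ(8) = 15, σ(9) = 13, σ(10) = 18, σ(11) = 12, σ(12) = 28, σ(13) = 14, σ(14) = 24, σ(15) = 24, σ(16) = 31, σ(17) = 18, σ(18) = 39, σ(19) = 20, σ(20) = 42, σ(21) = 32, σ(22) = 36, σ(23) = 24, σ(24) = 60, σ(25) = 31, σ(26) = 42, σ(27) = 40, σ(28) = 56, σ(29) = 30, σ(30) = 72, σ(31) = 32, σ(32) = 63, σ(33) = 48, σ(34) = 54, σ(35) = 48, σ(36) = 91, σ(37) = 38, σ(38) = 60, σ(39) = 56, σ(40) = 90, σ(41) = 42, σ(42) = 96, σ(43) = 44, σ(44) = 84, σ(45) = 78, σ(46) = 72, σ(47) = 48, σ(48) = 124, σ(49) = 57, σ(50) = 93, σ(51) = 72, σ(52) = 98, σ(53) = 54, σ(54) = 120, σ(55) = 72, σ(56) = 120, σ(57) = 80, σ(58) = 90, σ(59) = 60, σ(60) = 168, σ(61) = 62, σ(62) = 96, σ(63) = 104, σ(64) = 127, σ(65) = 84, σ(66) = 144, σ(67) = 68, σ(68) = 126, σ(69) = 96, σ(70) = 144, σ(71) = 72, σ(72) = 195, σ(73) = 74, σ(74) = 114, σ(75) = 124, σ(76) = 140, σ(77) = 96, σ(78) = 168, σ(79) = 80. Summing all 79 values: 5128. (Average order: Σ_{n ≤ x} σ(n) ~ (π²/12) x². For x = 79, (π²/12)·79² ≈ 5133.02.)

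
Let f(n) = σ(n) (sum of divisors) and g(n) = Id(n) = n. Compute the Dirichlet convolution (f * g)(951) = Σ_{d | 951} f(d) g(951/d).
(σ * Id)(951) = 4445

Divisors of 951: [1, 3, 317, 951]. For each d | 951:
  d = 1: σ(1) · Id(951/1) = 1 · 951 = 951
  d = 3: σ(3) · Id(951/3) = 4 · 317 = 1268
  d = 317: σ(317) · Id(951/317) = 318 · 3 = 954
  d = 951: σ(951) · Id(951/951) = 1272 · 1 = 1272
Summing: (σ * Id)(951) = 951 + 1268 + 954 + 1272 = 4445.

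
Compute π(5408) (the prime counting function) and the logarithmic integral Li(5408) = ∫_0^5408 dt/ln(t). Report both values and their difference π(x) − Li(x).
π(5408) = 713;  Li(5408) ≈ 731.96;  π(x) − Li(x) ≈ -18.96.

Direct count of primes ≤ 5408 gives π(5408) = 713. Numerical evaluation of the logarithmic integral gives Li(5408) ≈ 731.96. The difference π(x) − Li(x) ≈ -18.96 is typically negative for small/moderate x (Li(x) overestimates), though Littlewood's theorem shows this sign changes infinitely often.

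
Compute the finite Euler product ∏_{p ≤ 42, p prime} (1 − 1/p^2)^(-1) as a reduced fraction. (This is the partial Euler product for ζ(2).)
∏ = 10043314222393291843289/6135418369257504768000

The primes p ≤ 42 are [2, 3, 5, 7, 11, 13, 17, 19, 23, 29, 31, 37, 41]. For each prime, (1 − 1/p^2)^(-1) = p^2 / (p^2 − 1). The product is (1 − 1/2^2)^(-1), (1 − 1/3^2)^(-1), (1 − 1/5^2)^(-1), (1 − 1/7^2)^(-1), (1 − 1/11^2)^(-1), (1 − 1/13^2)^(-1), (1 − 1/17^2)^(-1), (1 − 1/19^2)^(-1), (1 − 1/23^2)^(-1), (1 − 1/29^2)^(-1), (1 − 1/31^2)^(-1), (1 − 1/37^2)^(-1), (1 − 1/41^2)^(-1) = ∏ p^2 / (p^2 − 1) = 10043314222393291843289/6135418369257504768000.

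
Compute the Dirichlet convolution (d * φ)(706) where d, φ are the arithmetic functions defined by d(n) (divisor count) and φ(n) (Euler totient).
(d * φ)(706) = 1062

Divisors of 706: [1, 2, 353, 706]. For each d | 706:
  d = 1: d(1) · φ(706/1) = 1 · 352 = 352
  d = 2: d(2) · φ(706/2) = 2 · 352 = 704
  d = 353: d(353) · φ(706/353) = 2 · 1 = 2
  d = 706: d(706) · φ(706/706) = 4 · 1 = 4
Summing: (d * φ)(706) = 352 + 704 + 2 + 4 = 1062.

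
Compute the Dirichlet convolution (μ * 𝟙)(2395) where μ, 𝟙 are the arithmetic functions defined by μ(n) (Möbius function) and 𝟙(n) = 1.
(μ * 𝟙)(2395) = 0

Divisors of 2395: [1, 5, 479, 2395]. For each d | 2395:
  d = 1: μ(1) · 𝟙(2395/1) = 1 · 1 = 1
  d = 5: μ(5) · 𝟙(2395/5) = -1 · 1 = -1
  d = 479: μ(479) · 𝟙(2395/479) = -1 · 1 = -1
  d = 2395: μ(2395) · 𝟙(2395/2395) = 1 · 1 = 1
Summing: (μ * 𝟙)(2395) = 1 + -1 + -1 + 1 = 0.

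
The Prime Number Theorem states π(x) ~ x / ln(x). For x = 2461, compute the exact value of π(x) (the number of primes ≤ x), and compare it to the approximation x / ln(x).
π(2461) = 364;  x/ln(x) ≈ 315.18;  relative error ≈ 13.41%.

Directly count primes up to 2461: π(2461) = 364. The PNT approximation gives 2461/ln(2461) ≈ 2461/7.80832 ≈ 315.18. Relative error (π(x) − x/ln(x)) / π(x) ≈ 13.41%; the approximation is known to undercount slightly (Li(x) is a better estimate).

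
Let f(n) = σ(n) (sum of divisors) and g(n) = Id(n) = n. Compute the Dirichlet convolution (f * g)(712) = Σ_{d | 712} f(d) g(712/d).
(σ * Id)(712) = 8771

Divisors of 712: [1, 2, 4, 8, 89, 178, 356, 712]. For each d | 712:
  d = 1: σ(1) · Id(712/1) = 1 · 712 = 712
  d = 2: σ(2) · Id(712/2) = 3 · 356 = 1068
  d = 4: σ(4) · Id(712/4) = 7 · 178 = 1246
  d = 8: σ(8) · Id(712/8) = 15 · 89 = 1335
  d = 89: σ(89) · Id(712/89) = 90 · 8 = 720
  d = 178: σ(178) · Id(712/178) = 270 · 4 = 1080
  d = 356: σ(356) · Id(712/356) = 630 · 2 = 1260
  d = 712: σ(712) · Id(712/712) = 1350 · 1 = 1350
Summing: (σ * Id)(712) = 712 + 1068 + 1246 + 1335 + 720 + 1080 + 1260 + 1350 = 8771.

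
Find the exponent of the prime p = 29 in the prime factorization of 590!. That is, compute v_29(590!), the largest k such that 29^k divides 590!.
v_29(590!) = 20

Legendre's formula: v_p(n!) = Σ_{k ≥ 1} ⌊n / p^k⌋. For p = 29, n = 590, the terms are:
  ⌊590/29^1⌋ = ⌊590/29⌋ = 20
(the next term ⌊590/29^2⌋ = 0, terminating the sum). Summing: v_29(590!) = 20 = 20.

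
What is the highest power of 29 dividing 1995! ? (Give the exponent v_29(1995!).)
v_29(1995!) = 70

Legendre's formula: v_p(n!) = Σ_{k ≥ 1} ⌊n / p^k⌋. For p = 29, n = 1995, the terms are:
  ⌊1995/29^1⌋ = ⌊1995/29⌋ = 68
  ⌊1995/29^2⌋ = ⌊1995/841⌋ = 2
(the next term ⌊1995/29^3⌋ = 0, terminating the sum). Summing: v_29(1995!) = 68 + 2 = 70.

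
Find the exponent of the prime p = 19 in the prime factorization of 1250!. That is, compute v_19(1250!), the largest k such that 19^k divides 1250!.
v_19(1250!) = 68

Legendre's formula: v_p(n!) = Σ_{k ≥ 1} ⌊n / p^k⌋. For p = 19, n = 1250, the terms are:
  ⌊1250/19^1⌋ = ⌊1250/19⌋ = 65
  ⌊1250/19^2⌋ = ⌊1250/361⌋ = 3
(the next term ⌊1250/19^3⌋ = 0, terminating the sum). Summing: v_19(1250!) = 65 + 3 = 68.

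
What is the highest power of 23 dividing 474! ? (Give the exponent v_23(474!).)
v_23(474!) = 20

Legendre's formula: v_p(n!) = Σ_{k ≥ 1} ⌊n / p^k⌋. For p = 23, n = 474, the terms are:
  ⌊474/23^1⌋ = ⌊474/23⌋ = 20
(the next term ⌊474/23^2⌋ = 0, terminating the sum). Summing: v_23(474!) = 20 = 20.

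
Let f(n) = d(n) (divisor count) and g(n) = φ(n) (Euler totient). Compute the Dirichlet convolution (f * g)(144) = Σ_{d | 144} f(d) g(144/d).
(d * φ)(144) = 403

Divisors of 144: [1, 2, 3, 4, 6, 8, 9, 12, 16, 18, 24, 36, 48, 72, 144]. For each d | 144:
  d = 1: d(1) · φ(144/1) = 1 · 48 = 48
  d = 2: d(2) · φ(144/2) = 2 · 24 = 48
  d = 3: d(3) · φ(144/3) = 2 · 16 = 32
  d = 4: d(4) · φ(144/4) = 3 · 12 = 36
  d = 6: d(6) · φ(144/6) = 4 · 8 = 32
  d = 8: d(8) · φ(144/8) = 4 · 6 = 24
  d = 9: d(9) · φ(144/9) = 3 · 8 = 24
  d = 12: d(12) · φ(144/12) = 6 · 4 = 24
  d = 16: d(16) · φ(144/16) = 5 · 6 = 30
  d = 18: d(18) · φ(144/18) = 6 · 4 = 24
  d = 24: d(24) · φ(144/24) = 8 · 2 = 16
  d = 36: d(36) · φ(144/36) = 9 · 2 = 18
  d = 48: d(48) · φ(144/48) = 10 · 2 = 20
  d = 72: d(72) · φ(144/72) = 12 · 1 = 12
  d = 144: d(144) · φ(144/144) = 15 · 1 = 15
Summing: (d * φ)(144) = 48 + 48 + 32 + 36 + 32 + 24 + 24 + 24 + 30 + 24 + 16 + 18 + 20 + 12 + 15 = 403.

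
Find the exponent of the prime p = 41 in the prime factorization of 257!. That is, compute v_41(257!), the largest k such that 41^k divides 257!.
v_41(257!) = 6

Legendre's formula: v_p(n!) = Σ_{k ≥ 1} ⌊n / p^k⌋. For p = 41, n = 257, the terms are:
  ⌊257/41^1⌋ = ⌊257/41⌋ = 6
(the next term ⌊257/41^2⌋ = 0, terminating the sum). Summing: v_41(257!) = 6 = 6.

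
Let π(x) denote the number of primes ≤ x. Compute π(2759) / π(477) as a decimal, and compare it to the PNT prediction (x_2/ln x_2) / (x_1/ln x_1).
π(2759)/π(477) = 402/91 ≈ 4.4176;  PNT prediction ≈ 4.5027.

π(477) = 91 and π(2759) = 402, so π(2759)/π(477) ≈ 4.4176. The PNT-predicted ratio is (2759/ln(2759)) / (477/ln(477)) ≈ 4.5027. The two agree to within a few percent, as expected.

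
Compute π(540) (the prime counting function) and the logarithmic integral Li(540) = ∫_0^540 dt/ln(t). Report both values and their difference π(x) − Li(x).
π(540) = 99;  Li(540) ≈ 108.19;  π(x) − Li(x) ≈ -9.19.

Direct count of primes ≤ 540 gives π(540) = 99. Numerical evaluation of the logarithmic integral gives Li(540) ≈ 108.19. The difference π(x) − Li(x) ≈ -9.19 is typically negative for small/moderate x (Li(x) overestimates), though Littlewood's theorem shows this sign changes infinitely often.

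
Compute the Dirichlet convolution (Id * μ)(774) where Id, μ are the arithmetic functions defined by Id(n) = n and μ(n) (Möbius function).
(Id * μ)(774) = 252

Divisors of 774: [1, 2, 3, 6, 9, 18, 43, 86, 129, 258, 387, 774]. For each d | 774:
  d = 1: Id(1) · μ(774/1) = 1 · 0 = 0
  d = 2: Id(2) · μ(774/2) = 2 · 0 = 0
  d = 3: Id(3) · μ(774/3) = 3 · -1 = -3
  d = 6: Id(6) · μ(774/6) = 6 · 1 = 6
  d = 9: Id(9) · μ(774/9) = 9 · 1 = 9
  d = 18: Id(18) · μ(774/18) = 18 · -1 = -18
  d = 43: Id(43) · μ(774/43) = 43 · 0 = 0
  d = 86: Id(86) · μ(774/86) = 86 · 0 = 0
  d = 129: Id(129) · μ(774/129) = 129 · 1 = 129
  d = 258: Id(258) · μ(774/258) = 258 · -1 = -258
  d = 387: Id(387) · μ(774/387) = 387 · -1 = -387
  d = 774: Id(774) · μ(774/774) = 774 · 1 = 774
Summing: (Id * μ)(774) = 0 + 0 + -3 + 6 + 9 + -18 + 0 + 0 + 129 + -258 + -387 + 774 = 252.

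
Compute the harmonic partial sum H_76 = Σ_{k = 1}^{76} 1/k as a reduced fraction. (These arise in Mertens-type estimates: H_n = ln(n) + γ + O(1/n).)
H_76 = 672559662384108370412072783887333/136851726813476721146087646859200

Direct summation: H_76 = 1 + 1/2 + ... + 1/76. The least common denominator is lcm(1, ..., 76) = 410555180440430163438262940577600; over this denominator the numerator is 410555180440430163438262940577600 + 205277590220215081719131470288800 + 136851726813476721146087646859200 + 102638795110107540859565735144400 + 82111036088086032687652588115520 + 68425863406738360573043823429600 + 58650740062918594776894705796800 + 51319397555053770429782867572200 + 45617242271158907048695882286400 + 41055518044043016343826294057760 + 37323198221857287585296630961600 + 34212931703369180286521911714800 + 31581167726186935649097149275200 + 29325370031459297388447352898400 + 27370345362695344229217529371840 + 25659698777526885214891433786100 + 24150304731790009614015467092800 + 22808621135579453524347941143200 + 21608167391601587549382260030400 + 20527759022021508171913147028880 + 19550246687639531592298235265600 + 18661599110928643792648315480800 + 17850225236540441888620127851200 + 17106465851684590143260955857400 + 16422207217617206537530517623104 + 15790583863093467824548574637600 + 15205747423719635682898627428800 + 14662685015729648694223676449200 + 14157075187601040118560791054400 + 13685172681347672114608764685920 + 13243715498078392368976223889600 + 12829849388763442607445716893050 + 12441066073952429195098876987200 + 12075152365895004807007733546400 + 11730148012583718955378941159360 + 11404310567789726762173970571600 + 11096085957849463876709809204800 + 10804083695800793774691130015200 + 10527055908728978549699049758400 + 10263879511010754085956573514440 + 10013540986351955205811291233600 + 9775123343819765796149117632800 + 9547794893963492172982859083200 + 9330799555464321896324157740400 + 9123448454231781409739176457280 + 8925112618270220944310063925600 + 8735216605115535392303466820800 + 8553232925842295071630477928700 + 8378677151845513539556386542400 + 8211103608808603268765258811552 + 8050101577263336538005155697600 + 7895291931546733912274287318800 + 7746324159253399310155904539200 + 7602873711859817841449313714400 + 7464639644371457517059326192320 + 7331342507864824347111838224600 + 7202722463867195849794086676800 + 7078537593800520059280395527200 + 6958562380346273956580727806400 + 6842586340673836057304382342960 + 6730412794105412515381359681600 + 6621857749039196184488111944800 + 6516748895879843864099411755200 + 6414924694381721303722858446525 + 6316233545237387129819429855040 + 6220533036976214597549438493600 + 6127689260304927812511387172800 + 6037576182947502403503866773200 + 5950075078846813962873375950400 + 5865074006291859477689470579680 + 5782467330146903710398069585600 + 5702155283894863381086985285800 + 5624043567677125526551547131200 + 5548042978924731938354904602400 + 5474069072539068845843505874368 + 5402041847900396887345565007600 = 2017678987152325111236218351661999, so H_76 = 2017678987152325111236218351661999/410555180440430163438262940577600; reducing by gcd(2017678987152325111236218351661999, 410555180440430163438262940577600) = 3 gives 672559662384108370412072783887333/136851726813476721146087646859200 ≈ 4.91451. (The PNT-adjacent estimate ln(76) + γ ≈ 4.90795 matches within O(1/n).)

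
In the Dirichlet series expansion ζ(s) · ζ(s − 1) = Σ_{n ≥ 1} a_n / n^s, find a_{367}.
σ(367) = 368

In the product (Σ m^0/m^s)(Σ k / k^s) = Σ (Σ_{d | n} d) / n^s, the coefficient of 1/n^s is σ(n) = Σ_{d | n} d. For n = 367, divisors are [1, 367]; summing: σ(367) = 368.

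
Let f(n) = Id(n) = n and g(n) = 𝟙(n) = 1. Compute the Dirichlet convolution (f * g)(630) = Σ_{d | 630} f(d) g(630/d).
(Id * 𝟙)(630) = 1872

Divisors of 630: [1, 2, 3, 5, 6, 7, 9, 10, 14, 15, 18, 21, 30, 35, 42, 45, 63, 70, 90, 105, 126, 210, 315, 630]. For each d | 630:
  d = 1: Id(1) · 𝟙(630/1) = 1 · 1 = 1
  d = 2: Id(2) · 𝟙(630/2) = 2 · 1 = 2
  d = 3: Id(3) · 𝟙(630/3) = 3 · 1 = 3
  d = 5: Id(5) · 𝟙(630/5) = 5 · 1 = 5
  d = 6: Id(6) · 𝟙(630/6) = 6 · 1 = 6
  d = 7: Id(7) · 𝟙(630/7) = 7 · 1 = 7
  d = 9: Id(9) · 𝟙(630/9) = 9 · 1 = 9
  d = 10: Id(10) · 𝟙(630/10) = 10 · 1 = 10
  d = 14: Id(14) · 𝟙(630/14) = 14 · 1 = 14
  d = 15: Id(15) · 𝟙(630/15) = 15 · 1 = 15
  d = 18: Id(18) · 𝟙(630/18) = 18 · 1 = 18
  d = 21: Id(21) · 𝟙(630/21) = 21 · 1 = 21
  d = 30: Id(30) · 𝟙(630/30) = 30 · 1 = 30
  d = 35: Id(35) · 𝟙(630/35) = 35 · 1 = 35
  d = 42: Id(42) · 𝟙(630/42) = 42 · 1 = 42
  d = 45: Id(45) · 𝟙(630/45) = 45 · 1 = 45
  d = 63: Id(63) · 𝟙(630/63) = 63 · 1 = 63
  d = 70: Id(70) · 𝟙(630/70) = 70 · 1 = 70
  d = 90: Id(90) · 𝟙(630/90) = 90 · 1 = 90
  d = 105: Id(105) · 𝟙(630/105) = 105 · 1 = 105
  d = 126: Id(126) · 𝟙(630/126) = 126 · 1 = 126
  d = 210: Id(210) · 𝟙(630/210) = 210 · 1 = 210
  d = 315: Id(315) · 𝟙(630/315) = 315 · 1 = 315
  d = 630: Id(630) · 𝟙(630/630) = 630 · 1 = 630
Summing: (Id * 𝟙)(630) = 1 + 2 + 3 + 5 + 6 + 7 + 9 + 10 + 14 + 15 + 18 + 21 + 30 + 35 + 42 + 45 + 63 + 70 + 90 + 105 + 126 + 210 + 315 + 630 = 1872.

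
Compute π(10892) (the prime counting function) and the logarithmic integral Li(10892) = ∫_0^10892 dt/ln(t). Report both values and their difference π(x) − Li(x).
π(10892) = 1325;  Li(10892) ≈ 1342.53;  π(x) − Li(x) ≈ -17.53.

Direct count of primes ≤ 10892 gives π(10892) = 1325. Numerical evaluation of the logarithmic integral gives Li(10892) ≈ 1342.53. The difference π(x) − Li(x) ≈ -17.53 is typically negative for small/moderate x (Li(x) overestimates), though Littlewood's theorem shows this sign changes infinitely often.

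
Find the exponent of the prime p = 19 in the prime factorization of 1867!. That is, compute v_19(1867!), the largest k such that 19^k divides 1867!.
v_19(1867!) = 103

Legendre's formula: v_p(n!) = Σ_{k ≥ 1} ⌊n / p^k⌋. For p = 19, n = 1867, the terms are:
  ⌊1867/19^1⌋ = ⌊1867/19⌋ = 98
  ⌊1867/19^2⌋ = ⌊1867/361⌋ = 5
(the next term ⌊1867/19^3⌋ = 0, terminating the sum). Summing: v_19(1867!) = 98 + 5 = 103.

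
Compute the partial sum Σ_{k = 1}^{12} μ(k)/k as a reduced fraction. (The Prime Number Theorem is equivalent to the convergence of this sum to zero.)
Σ μ(k)/k = -1/2310

Values of μ(k) for 1 ≤ k ≤ 12: μ(1) = 1, μ(2) = -1, μ(3) = -1, μ(5) = -1, μ(6) = 1, μ(7) = -1, μ(10) = 1, μ(11) = -1, with μ = 0 on non-squarefree integers. Summing μ(k)/k for k where μ(k) ≠ 0 gives -1/2310 ≈ -0.0004. (PNT ⟺ this sum → 0 as n → ∞.)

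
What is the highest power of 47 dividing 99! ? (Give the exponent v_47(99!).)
v_47(99!) = 2

Legendre's formula: v_p(n!) = Σ_{k ≥ 1} ⌊n / p^k⌋. For p = 47, n = 99, the terms are:
  ⌊99/47^1⌋ = ⌊99/47⌋ = 2
(the next term ⌊99/47^2⌋ = 0, terminating the sum). Summing: v_47(99!) = 2 = 2.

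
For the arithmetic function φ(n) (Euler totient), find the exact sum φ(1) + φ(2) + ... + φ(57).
Σ_{n ≤ 57} φ(n) = 1000

Compute φ(n) for each 1 ≤ n ≤ 57: φ(1) = 1, φ(2) = 1, φ(3) = 2, φ(4) = 2, φ(5) = 4, φ(6) = 2, φ(7) = 6, φ(8) = 4, φ(9) = 6, φ(10) = 4, φ(11) = 10, φ(12) = 4, φ(13) = 12, φ(14) = 6, φ(15) = 8, φ(16) = 8, φ(17) = 16, φ(18) = 6, φ(19) = 18, φ(20) = 8, φ(21) = 12, φ(22) = 10, φ(23) = 22, φ(24) = 8, φ(25) = 20, φ(26) = 12, φ(27) = 18, φ(28) = 12, φ(29) = 28, φ(30) = 8, φ(31) = 30, φ(32) = 16, φ(33) = 20, φ(34) = 16, φ(35) = 24, φ(36) = 12, φ(37) = 36, φ(38) = 18, φ(39) = 24, φ(40) = 16, φ(41) = 40, φ(42) = 12, φ(43) = 42, φ(44) = 20, φ(45) = 24, φ(46) = 22, φ(47) = 46, φ(48) = 16, φ(49) = 42, φ(50) = 20, φ(51) = 32, φ(52) = 24, φ(53) = 52, φ(54) = 18, φ(55) = 40, φ(56) = 24, φ(57) = 36. Summing all 57 values: 1000. (Average order: Σ_{n ≤ x} φ(n) ~ (3/π²) x². For x = 57, (3/π²)·57² ≈ 987.58.)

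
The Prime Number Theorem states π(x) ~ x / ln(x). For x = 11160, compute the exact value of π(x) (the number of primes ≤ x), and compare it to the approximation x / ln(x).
π(11160) = 1351;  x/ln(x) ≈ 1197.41;  relative error ≈ 11.37%.

Directly count primes up to 11160: π(11160) = 1351. The PNT approximation gives 11160/ln(11160) ≈ 11160/9.32009 ≈ 1197.41. Relative error (π(x) − x/ln(x)) / π(x) ≈ 11.37%; the approximation is known to undercount slightly (Li(x) is a better estimate).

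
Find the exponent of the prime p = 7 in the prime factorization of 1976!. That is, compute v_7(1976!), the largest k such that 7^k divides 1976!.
v_7(1976!) = 327

Legendre's formula: v_p(n!) = Σ_{k ≥ 1} ⌊n / p^k⌋. For p = 7, n = 1976, the terms are:
  ⌊1976/7^1⌋ = ⌊1976/7⌋ = 282
  ⌊1976/7^2⌋ = ⌊1976/49⌋ = 40
  ⌊1976/7^3⌋ = ⌊1976/343⌋ = 5
(the next term ⌊1976/7^4⌋ = 0, terminating the sum). Summing: v_7(1976!) = 282 + 40 + 5 = 327.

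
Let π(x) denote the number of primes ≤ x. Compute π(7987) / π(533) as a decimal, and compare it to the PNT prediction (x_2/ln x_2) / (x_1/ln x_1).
π(7987)/π(533) = 1006/99 ≈ 10.1616;  PNT prediction ≈ 10.4705.

π(533) = 99 and π(7987) = 1006, so π(7987)/π(533) ≈ 10.1616. The PNT-predicted ratio is (7987/ln(7987)) / (533/ln(533)) ≈ 10.4705. The two agree to within a few percent, as expected.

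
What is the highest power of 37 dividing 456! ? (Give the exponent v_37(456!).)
v_37(456!) = 12

Legendre's formula: v_p(n!) = Σ_{k ≥ 1} ⌊n / p^k⌋. For p = 37, n = 456, the terms are:
  ⌊456/37^1⌋ = ⌊456/37⌋ = 12
(the next term ⌊456/37^2⌋ = 0, terminating the sum). Summing: v_37(456!) = 12 = 12.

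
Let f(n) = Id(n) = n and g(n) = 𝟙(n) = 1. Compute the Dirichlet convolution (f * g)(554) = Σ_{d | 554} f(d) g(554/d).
(Id * 𝟙)(554) = 834

Divisors of 554: [1, 2, 277, 554]. For each d | 554:
  d = 1: Id(1) · 𝟙(554/1) = 1 · 1 = 1
  d = 2: Id(2) · 𝟙(554/2) = 2 · 1 = 2
  d = 277: Id(277) · 𝟙(554/277) = 277 · 1 = 277
  d = 554: Id(554) · 𝟙(554/554) = 554 · 1 = 554
Summing: (Id * 𝟙)(554) = 1 + 2 + 277 + 554 = 834.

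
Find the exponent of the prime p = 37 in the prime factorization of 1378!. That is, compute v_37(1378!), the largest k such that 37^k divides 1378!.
v_37(1378!) = 38

Legendre's formula: v_p(n!) = Σ_{k ≥ 1} ⌊n / p^k⌋. For p = 37, n = 1378, the terms are:
  ⌊1378/37^1⌋ = ⌊1378/37⌋ = 37
  ⌊1378/37^2⌋ = ⌊1378/1369⌋ = 1
(the next term ⌊1378/37^3⌋ = 0, terminating the sum). Summing: v_37(1378!) = 37 + 1 = 38.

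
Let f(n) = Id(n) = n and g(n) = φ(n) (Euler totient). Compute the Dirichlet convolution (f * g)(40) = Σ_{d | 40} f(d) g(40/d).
(Id * φ)(40) = 180

Divisors of 40: [1, 2, 4, 5, 8, 10, 20, 40]. For each d | 40:
  d = 1: Id(1) · φ(40/1) = 1 · 16 = 16
  d = 2: Id(2) · φ(40/2) = 2 · 8 = 16
  d = 4: Id(4) · φ(40/4) = 4 · 4 = 16
  d = 5: Id(5) · φ(40/5) = 5 · 4 = 20
  d = 8: Id(8) · φ(40/8) = 8 · 4 = 32
  d = 10: Id(10) · φ(40/10) = 10 · 2 = 20
  d = 20: Id(20) · φ(40/20) = 20 · 1 = 20
  d = 40: Id(40) · φ(40/40) = 40 · 1 = 40
Summing: (Id * φ)(40) = 16 + 16 + 16 + 20 + 32 + 20 + 20 + 40 = 180.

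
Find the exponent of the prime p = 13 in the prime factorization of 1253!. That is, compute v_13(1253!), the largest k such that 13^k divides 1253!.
v_13(1253!) = 103

Legendre's formula: v_p(n!) = Σ_{k ≥ 1} ⌊n / p^k⌋. For p = 13, n = 1253, the terms are:
  ⌊1253/13^1⌋ = ⌊1253/13⌋ = 96
  ⌊1253/13^2⌋ = ⌊1253/169⌋ = 7
(the next term ⌊1253/13^3⌋ = 0, terminating the sum). Summing: v_13(1253!) = 96 + 7 = 103.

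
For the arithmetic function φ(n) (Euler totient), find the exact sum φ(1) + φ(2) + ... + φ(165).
Σ_{n ≤ 165} φ(n) = 8314

Compute φ(n) for each 1 ≤ n ≤ 165: φ(1) = 1, φ(2) = 1, φ(3) = 2, φ(4) = 2, φ(5) = 4, φ(6) = 2, φ(7) = 6, φ(8) = 4, φ(9) = 6, φ(10) = 4, φ(11) = 10, φ(12) = 4, φ(13) = 12, φ(14) = 6, φ(15) = 8, φ(16) = 8, φ(17) = 16, φ(18) = 6, φ(19) = 18, φ(20) = 8, φ(21) = 12, φ(22) = 10, φ(23) = 22, φ(24) = 8, φ(25) = 20, φ(26) = 12, φ(27) = 18, φ(28) = 12, φ(29) = 28, φ(30) = 8, φ(31) = 30, φ(32) = 16, φ(33) = 20, φ(34) = 16, φ(35) = 24, φ(36) = 12, φ(37) = 36, φ(38) = 18, φ(39) = 24, φ(40) = 16, φ(41) = 40, φ(42) = 12, φ(43) = 42, φ(44) = 20, φ(45) = 24, φ(46) = 22, φ(47) = 46, φ(48) = 16, φ(49) = 42, φ(50) = 20, φ(51) = 32, φ(52) = 24, φ(53) = 52, φ(54) = 18, φ(55) = 40, φ(56) = 24, φ(57) = 36, φ(58) = 28, φ(59) = 58, φ(60) = 16, φ(61) = 60, φ(62) = 30, φ(63) = 36, φ(64) = 32, φ(65) = 48, φ(66) = 20, φ(67) = 66, φ(68) = 32, φ(69) = 44, φ(70) = 24, φ(71) = 70, φ(72) = 24, φ(73) = 72, φ(74) = 36, φ(75) = 40, φ(76) = 36, φ(77) = 60, φ(78) = 24, φ(79) = 78, φ(80) = 32, φ(81) = 54, φ(82) = 40, φ(83) = 82, φ(84) = 24, φ(85) = 64, φ(86) = 42, φ(87) = 56, φ(88) = 40, φ(89) = 88, φ(90) = 24, φ(91) = 72, φ(92) = 44, φ(93) = 60, φ(94) = 46, φ(95) = 72, φ(96) = 32, φ(97) = 96, φ(98) = 42, φ(99) = 60, φ(100) = 40, φ(101) = 100, φ(102) = 32, φ(103) = 102, φ(104) = 48, φ(105) = 48, φ(106) = 52, φ(107) = 106, φ(108) = 36, φ(109) = 108, φ(110) = 40, φ(111) = 72, φ(112) = 48, φ(113) = 112, φ(114) = 36, φ(115) = 88, φ(116) = 56, φ(117) = 72, φ(118) = 58, φ(119) = 96, φ(120) = 32, φ(121) = 110, φ(122) = 60, φ(123) = 80, φ(124) = 60, φ(125) = 100, φ(126) = 36, φ(127) = 126, φ(128) = 64, φ(129) = 84, φ(130) = 48, φ(131) = 130, φ(132) = 40, φ(133) = 108, φ(134) = 66, φ(135) = 72, φ(136) = 64, φ(137) = 136, φ(138) = 44, φ(139) = 138, φ(140) = 48, φ(141) = 92, φ(142) = 70, φ(143) = 120, φ(144) = 48, φ(145) = 112, φ(146) = 72, φ(147) = 84, φ(148) = 72, φ(149) = 148, φ(150) = 40, φ(151) = 150, φ(152) = 72, φ(153) = 96, φ(154) = 60, φ(155) = 120, φ(156) = 48, φ(157) = 156, φ(158) = 78, φ(159) = 104, φ(160) = 64, φ(161) = 132, φ(162) = 54, φ(163) = 162, φ(164) = 80, φ(165) = 80. Summing all 165 values: 8314. (Average order: Σ_{n ≤ x} φ(n) ~ (3/π²) x². For x = 165, (3/π²)·165² ≈ 8275.41.)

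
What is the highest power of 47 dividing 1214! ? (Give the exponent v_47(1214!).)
v_47(1214!) = 25

Legendre's formula: v_p(n!) = Σ_{k ≥ 1} ⌊n / p^k⌋. For p = 47, n = 1214, the terms are:
  ⌊1214/47^1⌋ = ⌊1214/47⌋ = 25
(the next term ⌊1214/47^2⌋ = 0, terminating the sum). Summing: v_47(1214!) = 25 = 25.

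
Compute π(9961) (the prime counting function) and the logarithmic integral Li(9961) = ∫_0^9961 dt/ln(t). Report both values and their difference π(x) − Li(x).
π(9961) = 1227;  Li(9961) ≈ 1241.90;  π(x) − Li(x) ≈ -14.90.

Direct count of primes ≤ 9961 gives π(9961) = 1227. Numerical evaluation of the logarithmic integral gives Li(9961) ≈ 1241.90. The difference π(x) − Li(x) ≈ -14.90 is typically negative for small/moderate x (Li(x) overestimates), though Littlewood's theorem shows this sign changes infinitely often.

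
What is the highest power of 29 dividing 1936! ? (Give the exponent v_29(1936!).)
v_29(1936!) = 68

Legendre's formula: v_p(n!) = Σ_{k ≥ 1} ⌊n / p^k⌋. For p = 29, n = 1936, the terms are:
  ⌊1936/29^1⌋ = ⌊1936/29⌋ = 66
  ⌊1936/29^2⌋ = ⌊1936/841⌋ = 2
(the next term ⌊1936/29^3⌋ = 0, terminating the sum). Summing: v_29(1936!) = 66 + 2 = 68.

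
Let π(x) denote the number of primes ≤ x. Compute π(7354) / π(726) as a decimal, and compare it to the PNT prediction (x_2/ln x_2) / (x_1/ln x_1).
π(7354)/π(726) = 937/128 ≈ 7.3203;  PNT prediction ≈ 7.4951.

π(726) = 128 and π(7354) = 937, so π(7354)/π(726) ≈ 7.3203. The PNT-predicted ratio is (7354/ln(7354)) / (726/ln(726)) ≈ 7.4951. The two agree to within a few percent, as expected.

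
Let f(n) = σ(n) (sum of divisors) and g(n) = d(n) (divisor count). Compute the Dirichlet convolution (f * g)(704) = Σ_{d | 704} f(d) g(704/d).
(σ * d)(704) = 6524

Divisors of 704: [1, 2, 4, 8, 11, 16, 22, 32, 44, 64, 88, 176, 352, 704]. For each d | 704:
  d = 1: σ(1) · d(704/1) = 1 · 14 = 14
  d = 2: σ(2) · d(704/2) = 3 · 12 = 36
  d = 4: σ(4) · d(704/4) = 7 · 10 = 70
  d = 8: σ(8) · d(704/8) = 15 · 8 = 120
  d = 11: σ(11) · d(704/11) = 12 · 7 = 84
  d = 16: σ(16) · d(704/16) = 31 · 6 = 186
  d = 22: σ(22) · d(704/22) = 36 · 6 = 216
  d = 32: σ(32) · d(704/32) = 63 · 4 = 252
  d = 44: σ(44) · d(704/44) = 84 · 5 = 420
  d = 64: σ(64) · d(704/64) = 127 · 2 = 254
  d = 88: σ(88) · d(704/88) = 180 · 4 = 720
  d = 176: σ(176) · d(704/176) = 372 · 3 = 1116
  d = 352: σ(352) · d(704/352) = 756 · 2 = 1512
  d = 704: σ(704) · d(704/704) = 1524 · 1 = 1524
Summing: (σ * d)(704) = 14 + 36 + 70 + 120 + 84 + 186 + 216 + 252 + 420 + 254 + 720 + 1116 + 1512 + 1524 = 6524.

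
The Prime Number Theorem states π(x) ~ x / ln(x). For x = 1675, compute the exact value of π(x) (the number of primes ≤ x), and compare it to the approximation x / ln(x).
π(1675) = 263;  x/ln(x) ≈ 225.63;  relative error ≈ 14.21%.

Directly count primes up to 1675: π(1675) = 263. The PNT approximation gives 1675/ln(1675) ≈ 1675/7.42357 ≈ 225.63. Relative error (π(x) − x/ln(x)) / π(x) ≈ 14.21%; the approximation is known to undercount slightly (Li(x) is a better estimate).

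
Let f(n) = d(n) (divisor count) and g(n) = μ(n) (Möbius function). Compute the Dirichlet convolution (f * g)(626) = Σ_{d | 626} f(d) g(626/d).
(d * μ)(626) = 1

Divisors of 626: [1, 2, 313, 626]. For each d | 626:
  d = 1: d(1) · μ(626/1) = 1 · 1 = 1
  d = 2: d(2) · μ(626/2) = 2 · -1 = -2
  d = 313: d(313) · μ(626/313) = 2 · -1 = -2
  d = 626: d(626) · μ(626/626) = 4 · 1 = 4
Summing: (d * μ)(626) = 1 + -2 + -2 + 4 = 1.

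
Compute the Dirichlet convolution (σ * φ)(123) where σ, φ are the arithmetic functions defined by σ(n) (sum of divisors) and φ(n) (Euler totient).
(σ * φ)(123) = 492

Divisors of 123: [1, 3, 41, 123]. For each d | 123:
  d = 1: σ(1) · φ(123/1) = 1 · 80 = 80
  d = 3: σ(3) · φ(123/3) = 4 · 40 = 160
  d = 41: σ(41) · φ(123/41) = 42 · 2 = 84
  d = 123: σ(123) · φ(123/123) = 168 · 1 = 168
Summing: (σ * φ)(123) = 80 + 160 + 84 + 168 = 492.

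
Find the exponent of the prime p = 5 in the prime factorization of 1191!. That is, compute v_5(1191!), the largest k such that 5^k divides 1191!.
v_5(1191!) = 295

Legendre's formula: v_p(n!) = Σ_{k ≥ 1} ⌊n / p^k⌋. For p = 5, n = 1191, the terms are:
  ⌊1191/5^1⌋ = ⌊1191/5⌋ = 238
  ⌊1191/5^2⌋ = ⌊1191/25⌋ = 47
  ⌊1191/5^3⌋ = ⌊1191/125⌋ = 9
  ⌊1191/5^4⌋ = ⌊1191/625⌋ = 1
(the next term ⌊1191/5^5⌋ = 0, terminating the sum). Summing: v_5(1191!) = 238 + 47 + 9 + 1 = 295.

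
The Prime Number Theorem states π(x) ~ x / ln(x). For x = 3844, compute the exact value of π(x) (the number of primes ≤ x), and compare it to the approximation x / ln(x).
π(3844) = 532;  x/ln(x) ≈ 465.70;  relative error ≈ 12.46%.

Directly count primes up to 3844: π(3844) = 532. The PNT approximation gives 3844/ln(3844) ≈ 3844/8.25427 ≈ 465.70. Relative error (π(x) − x/ln(x)) / π(x) ≈ 12.46%; the approximation is known to undercount slightly (Li(x) is a better estimate).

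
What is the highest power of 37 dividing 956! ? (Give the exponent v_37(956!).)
v_37(956!) = 25

Legendre's formula: v_p(n!) = Σ_{k ≥ 1} ⌊n / p^k⌋. For p = 37, n = 956, the terms are:
  ⌊956/37^1⌋ = ⌊956/37⌋ = 25
(the next term ⌊956/37^2⌋ = 0, terminating the sum). Summing: v_37(956!) = 25 = 25.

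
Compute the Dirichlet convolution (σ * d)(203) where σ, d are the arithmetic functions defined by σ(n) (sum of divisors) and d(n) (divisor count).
(σ * d)(203) = 320

Divisors of 203: [1, 7, 29, 203]. For each d | 203:
  d = 1: σ(1) · d(203/1) = 1 · 4 = 4
  d = 7: σ(7) · d(203/7) = 8 · 2 = 16
  d = 29: σ(29) · d(203/29) = 30 · 2 = 60
  d = 203: σ(203) · d(203/203) = 240 · 1 = 240
Summing: (σ * d)(203) = 4 + 16 + 60 + 240 = 320.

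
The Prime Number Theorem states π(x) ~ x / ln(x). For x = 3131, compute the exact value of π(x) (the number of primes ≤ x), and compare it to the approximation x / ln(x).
π(3131) = 445;  x/ln(x) ≈ 388.99;  relative error ≈ 12.59%.

Directly count primes up to 3131: π(3131) = 445. The PNT approximation gives 3131/ln(3131) ≈ 3131/8.04911 ≈ 388.99. Relative error (π(x) − x/ln(x)) / π(x) ≈ 12.59%; the approximation is known to undercount slightly (Li(x) is a better estimate).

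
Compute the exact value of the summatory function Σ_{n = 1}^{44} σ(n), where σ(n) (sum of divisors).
Σ_{n ≤ 44} σ(n) = 1608

Compute σ(n) for each 1 ≤ n ≤ 44: σ(1) = 1, σ(2) = 3, σ(3) = 4, σ(4) = 7, σ(5) = 6, σ(6) = 12, σ(7) = 8, σ(8) = 15, σ(9) = 13, σ(10) = 18, σ(11) = 12, σ(12) = 28, σ(13) = 14, σ(14) = 24, σ(15) = 24, σ(16) = 31, σ(17) = 18, σ(18) = 39, σ(19) = 20, σ(20) = 42, σ(21) = 32, σ(22) = 36, σ(23) = 24, σ(24) = 60, σ(25) = 31, σ(26) = 42, σ(27) = 40, σ(28) = 56, σ(29) = 30, σ(30) = 72, σ(31) = 32, σ(32) = 63, σ(33) = 48, σ(34) = 54, σ(35) = 48, σ(36) = 91, σ(37) = 38, σ(38) = 60, σ(39) = 56, σ(40) = 90, σ(41) = 42, σ(42) = 96, σ(43) = 44, σ(44) = 84. Summing all 44 values: 1608. (Average order: Σ_{n ≤ x} σ(n) ~ (π²/12) x². For x = 44, (π²/12)·44² ≈ 1592.30.)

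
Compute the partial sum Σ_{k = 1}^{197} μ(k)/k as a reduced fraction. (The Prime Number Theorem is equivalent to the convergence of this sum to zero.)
Σ μ(k)/k = -10619956756869560313065816620548852142822454316540788251493888218559666579195/412585138412243404033282153204433423786722919328407878608465087271542530344602

Values of μ(k) for 1 ≤ k ≤ 197: μ(1) = 1, μ(2) = -1, μ(3) = -1, μ(5) = -1, μ(6) = 1, μ(7) = -1, μ(10) = 1, μ(11) = -1, μ(13) = -1, μ(14) = 1, μ(15) = 1, μ(17) = -1, μ(19) = -1, μ(21) = 1, μ(22) = 1, μ(23) = -1, μ(26) = 1, μ(29) = -1, μ(30) = -1, μ(31) = -1, μ(33) = 1, μ(34) = 1, μ(35) = 1, μ(37) = -1, μ(38) = 1, μ(39) = 1, μ(41) = -1, μ(42) = -1, μ(43) = -1, μ(46) = 1, μ(47) = -1, μ(51) = 1, μ(53) = -1, μ(55) = 1, μ(57) = 1, μ(58) = 1, μ(59) = -1, μ(61) = -1, μ(62) = 1, μ(65) = 1, μ(66) = -1, μ(67) = -1, μ(69) = 1, μ(70) = -1, μ(71) = -1, μ(73) = -1, μ(74) = 1, μ(77) = 1, μ(78) = -1, μ(79) = -1, μ(82) = 1, μ(83) = -1, μ(85) = 1, μ(86) = 1, μ(87) = 1, μ(89) = -1, μ(91) = 1, μ(93) = 1, μ(94) = 1, μ(95) = 1, μ(97) = -1, μ(101) = -1, μ(102) = -1, μ(103) = -1, μ(105) = -1, μ(106) = 1, μ(107) = -1, μ(109) = -1, μ(110) = -1, μ(111) = 1, μ(113) = -1, μ(114) = -1, μ(115) = 1, μ(118) = 1, μ(119) = 1, μ(122) = 1, μ(123) = 1, μ(127) = -1, μ(129) = 1, μ(130) = -1, μ(131) = -1, μ(133) = 1, μ(134) = 1, μ(137) = -1, μ(138) = -1, μ(139) = -1, μ(141) = 1, μ(142) = 1, μ(143) = 1, μ(145) = 1, μ(146) = 1, μ(149) = -1, μ(151) = -1, μ(154) = -1, μ(155) = 1, μ(157) = -1, μ(158) = 1, μ(159) = 1, μ(161) = 1, μ(163) = -1, μ(165) = -1, μ(166) = 1, μ(167) = -1, μ(170) = -1, μ(173) = -1, μ(174) = -1, μ(177) = 1, μ(178) = 1, μ(179) = -1, μ(181) = -1, μ(182) = -1, μ(183) = 1, μ(185) = 1, μ(186) = -1, μ(187) = 1, μ(190) = -1, μ(191) = -1, μ(193) = -1, μ(194) = 1, μ(195) = -1, μ(197) = -1, with μ = 0 on non-squarefree integers. Summing μ(k)/k for k where μ(k) ≠ 0 gives -10619956756869560313065816620548852142822454316540788251493888218559666579195/412585138412243404033282153204433423786722919328407878608465087271542530344602 ≈ -0.0257. (PNT ⟺ this sum → 0 as n → ∞.)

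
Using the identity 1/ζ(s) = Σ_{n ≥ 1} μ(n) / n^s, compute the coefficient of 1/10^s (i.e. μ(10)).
μ(10) = 1

Factor n = 10 = 2 · 5. μ(n) = 0 if any exponent ≥ 2 (not squarefree); otherwise μ(n) = (−1)^{ω(n)} where ω(n) is the number of distinct prime factors. Applying: μ(10) = 1.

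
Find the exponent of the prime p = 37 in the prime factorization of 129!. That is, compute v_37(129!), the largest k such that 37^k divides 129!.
v_37(129!) = 3

Legendre's formula: v_p(n!) = Σ_{k ≥ 1} ⌊n / p^k⌋. For p = 37, n = 129, the terms are:
  ⌊129/37^1⌋ = ⌊129/37⌋ = 3
(the next term ⌊129/37^2⌋ = 0, terminating the sum). Summing: v_37(129!) = 3 = 3.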